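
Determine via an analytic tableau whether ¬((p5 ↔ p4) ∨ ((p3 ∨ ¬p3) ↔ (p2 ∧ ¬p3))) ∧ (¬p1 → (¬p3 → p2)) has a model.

Initial set: {(¬((p5 ↔ p4) ∨ ((p3 ∨ ¬p3) ↔ (p2 ∧ ¬p3))) ∧ (¬p1 → (¬p3 → p2)))}.
(¬((p5 ↔ p4) ∨ ((p3 ∨ ¬p3) ↔ (p2 ∧ ¬p3))) ∧ (¬p1 → (¬p3 → p2))): α-rule — add ¬((p5 ↔ p4) ∨ ((p3 ∨ ¬p3) ↔ (p2 ∧ ¬p3))), (¬p1 → (¬p3 → p2)).
¬((p5 ↔ p4) ∨ ((p3 ∨ ¬p3) ↔ (p2 ∧ ¬p3))): α-rule — add ¬(p5 ↔ p4), ¬((p3 ∨ ¬p3) ↔ (p2 ∧ ¬p3)).
(¬p1 → (¬p3 → p2)): β-rule — branch into ¬¬p1  //  (¬p3 → p2).
  branch 1 (add ¬¬p1):
    ¬(p5 ↔ p4): β-rule — branch into p5, ¬p4  //  ¬p5, p4.
      branch 1.1 (add p5, ¬p4):
        ¬((p3 ∨ ¬p3) ↔ (p2 ∧ ¬p3)): β-rule — branch into (p3 ∨ ¬p3), ¬(p2 ∧ ¬p3)  //  ¬(p3 ∨ ¬p3), (p2 ∧ ¬p3).
          branch 1.1.1 (add (p3 ∨ ¬p3), ¬(p2 ∧ ¬p3)):
            (p3 ∨ ¬p3): β-rule — branch into p3  //  ¬p3.
              branch 1.1.1.1 (add p3):
                ¬(p2 ∧ ¬p3): β-rule — branch into ¬p2  //  ¬¬p3.
                  branch 1.1.1.1.1 (add ¬p2):
                    ○ open, literals {p1=1, p2=0, p3=1, p4=0, p5=1}.
                  branch 1.1.1.1.2 (add ¬¬p3):
                    ○ open, literals {p1=1, p3=1, p4=0, p5=1}.
              branch 1.1.1.2 (add ¬p3):
                ¬(p2 ∧ ¬p3): β-rule — branch into ¬p2  //  ¬¬p3.
                  branch 1.1.1.2.1 (add ¬p2):
                    ○ open, literals {p1=1, p2=0, p3=0, p4=0, p5=1}.
                  branch 1.1.1.2.2 (add ¬¬p3):
                    × closes — contains both p3 and ¬p3.
          branch 1.1.2 (add ¬(p3 ∨ ¬p3), (p2 ∧ ¬p3)):
            ¬(p3 ∨ ¬p3): α-rule — add ¬p3, ¬¬p3.
            × closes — contains both p3 and ¬p3.
      branch 1.2 (add ¬p5, p4):
        ¬((p3 ∨ ¬p3) ↔ (p2 ∧ ¬p3)): β-rule — branch into (p3 ∨ ¬p3), ¬(p2 ∧ ¬p3)  //  ¬(p3 ∨ ¬p3), (p2 ∧ ¬p3).
          branch 1.2.1 (add (p3 ∨ ¬p3), ¬(p2 ∧ ¬p3)):
            (p3 ∨ ¬p3): β-rule — branch into p3  //  ¬p3.
              branch 1.2.1.1 (add p3):
                ¬(p2 ∧ ¬p3): β-rule — branch into ¬p2  //  ¬¬p3.
                  branch 1.2.1.1.1 (add ¬p2):
                    ○ open, literals {p1=1, p2=0, p3=1, p4=1, p5=0}.
                  branch 1.2.1.1.2 (add ¬¬p3):
                    ○ open, literals {p1=1, p3=1, p4=1, p5=0}.
              branch 1.2.1.2 (add ¬p3):
                ¬(p2 ∧ ¬p3): β-rule — branch into ¬p2  //  ¬¬p3.
                  branch 1.2.1.2.1 (add ¬p2):
                    ○ open, literals {p1=1, p2=0, p3=0, p4=1, p5=0}.
                  branch 1.2.1.2.2 (add ¬¬p3):
                    × closes — contains both p3 and ¬p3.
          branch 1.2.2 (add ¬(p3 ∨ ¬p3), (p2 ∧ ¬p3)):
            ¬(p3 ∨ ¬p3): α-rule — add ¬p3, ¬¬p3.
            × closes — contains both p3 and ¬p3.
  branch 2 (add (¬p3 → p2)):
    ¬(p5 ↔ p4): β-rule — branch into p5, ¬p4  //  ¬p5, p4.
      branch 2.1 (add p5, ¬p4):
        ¬((p3 ∨ ¬p3) ↔ (p2 ∧ ¬p3)): β-rule — branch into (p3 ∨ ¬p3), ¬(p2 ∧ ¬p3)  //  ¬(p3 ∨ ¬p3), (p2 ∧ ¬p3).
          branch 2.1.1 (add (p3 ∨ ¬p3), ¬(p2 ∧ ¬p3)):
            (¬p3 → p2): β-rule — branch into ¬¬p3  //  p2.
              branch 2.1.1.1 (add ¬¬p3):
                (p3 ∨ ¬p3): β-rule — branch into p3  //  ¬p3.
                  branch 2.1.1.1.1 (add p3):
                    ¬(p2 ∧ ¬p3): β-rule — branch into ¬p2  //  ¬¬p3.
                      branch 2.1.1.1.1.1 (add ¬p2):
                        ○ open, literals {p2=0, p3=1, p4=0, p5=1}.
                      branch 2.1.1.1.1.2 (add ¬¬p3):
                        ○ open, literals {p3=1, p4=0, p5=1}.
                  branch 2.1.1.1.2 (add ¬p3):
                    × closes — contains both p3 and ¬p3.
              branch 2.1.1.2 (add p2):
                (p3 ∨ ¬p3): β-rule — branch into p3  //  ¬p3.
                  branch 2.1.1.2.1 (add p3):
                    ¬(p2 ∧ ¬p3): β-rule — branch into ¬p2  //  ¬¬p3.
                      branch 2.1.1.2.1.1 (add ¬p2):
                        × closes — contains both p2 and ¬p2.
                      branch 2.1.1.2.1.2 (add ¬¬p3):
                        ○ open, literals {p2=1, p3=1, p4=0, p5=1}.
                  branch 2.1.1.2.2 (add ¬p3):
                    ¬(p2 ∧ ¬p3): β-rule — branch into ¬p2  //  ¬¬p3.
                      branch 2.1.1.2.2.1 (add ¬p2):
                        × closes — contains both p2 and ¬p2.
                      branch 2.1.1.2.2.2 (add ¬¬p3):
                        × closes — contains both p3 and ¬p3.
          branch 2.1.2 (add ¬(p3 ∨ ¬p3), (p2 ∧ ¬p3)):
            ¬(p3 ∨ ¬p3): α-rule — add ¬p3, ¬¬p3.
            × closes — contains both p3 and ¬p3.
      branch 2.2 (add ¬p5, p4):
        ¬((p3 ∨ ¬p3) ↔ (p2 ∧ ¬p3)): β-rule — branch into (p3 ∨ ¬p3), ¬(p2 ∧ ¬p3)  //  ¬(p3 ∨ ¬p3), (p2 ∧ ¬p3).
          branch 2.2.1 (add (p3 ∨ ¬p3), ¬(p2 ∧ ¬p3)):
            (¬p3 → p2): β-rule — branch into ¬¬p3  //  p2.
              branch 2.2.1.1 (add ¬¬p3):
                (p3 ∨ ¬p3): β-rule — branch into p3  //  ¬p3.
                  branch 2.2.1.1.1 (add p3):
                    ¬(p2 ∧ ¬p3): β-rule — branch into ¬p2  //  ¬¬p3.
                      branch 2.2.1.1.1.1 (add ¬p2):
                        ○ open, literals {p2=0, p3=1, p4=1, p5=0}.
                      branch 2.2.1.1.1.2 (add ¬¬p3):
                        ○ open, literals {p3=1, p4=1, p5=0}.
                  branch 2.2.1.1.2 (add ¬p3):
                    × closes — contains both p3 and ¬p3.
              branch 2.2.1.2 (add p2):
                (p3 ∨ ¬p3): β-rule — branch into p3  //  ¬p3.
                  branch 2.2.1.2.1 (add p3):
                    ¬(p2 ∧ ¬p3): β-rule — branch into ¬p2  //  ¬¬p3.
                      branch 2.2.1.2.1.1 (add ¬p2):
                        × closes — contains both p2 and ¬p2.
                      branch 2.2.1.2.1.2 (add ¬¬p3):
                        ○ open, literals {p2=1, p3=1, p4=1, p5=0}.
                  branch 2.2.1.2.2 (add ¬p3):
                    ¬(p2 ∧ ¬p3): β-rule — branch into ¬p2  //  ¬¬p3.
                      branch 2.2.1.2.2.1 (add ¬p2):
                        × closes — contains both p2 and ¬p2.
                      branch 2.2.1.2.2.2 (add ¬¬p3):
                        × closes — contains both p3 and ¬p3.
          branch 2.2.2 (add ¬(p3 ∨ ¬p3), (p2 ∧ ¬p3)):
            ¬(p3 ∨ ¬p3): α-rule — add ¬p3, ¬¬p3.
            × closes — contains both p3 and ¬p3.
14 branches closed, 12 open.
An open branch gives a satisfying assignment: p1=1, p2=0, p3=1, p4=0, p5=1.

Satisfiable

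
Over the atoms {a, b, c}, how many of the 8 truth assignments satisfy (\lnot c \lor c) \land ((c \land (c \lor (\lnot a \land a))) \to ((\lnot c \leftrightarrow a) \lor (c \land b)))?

Initial set: {((\lnot c \lor c) \land ((c \land (c \lor (\lnot a \land a))) \to ((\lnot c \leftrightarrow a) \lor (c \land b))))}.
((\lnot c \lor c) \land ((c \land (c \lor (\lnot a \land a))) \to ((\lnot c \leftrightarrow a) \lor (c \land b)))): α-rule — add (\lnot c \lor c), ((c \land (c \lor (\lnot a \land a))) \to ((\lnot c \leftrightarrow a) \lor (c \land b))).
(\lnot c \lor c): β-rule — branch into \lnot c  //  c.
  branch 1 (add \lnot c):
    ((c \land (c \lor (\lnot a \land a))) \to ((\lnot c \leftrightarrow a) \lor (c \land b))): β-rule — branch into \lnot (c \land (c \lor (\lnot a \land a)))  //  ((\lnot c \leftrightarrow a) \lor (c \land b)).
      branch 1.1 (add \lnot (c \land (c \lor (\lnot a \land a)))):
        \lnot (c \land (c \lor (\lnot a \land a))): β-rule — branch into \lnot c  //  \lnot (c \lor (\lnot a \land a)).
          branch 1.1.1 (add \lnot c):
            ○ open, literals {c=F}.
          branch 1.1.2 (add \lnot (c \lor (\lnot a \land a))):
            \lnot (c \lor (\lnot a \land a)): α-rule — add \lnot c, \lnot (\lnot a \land a).
            \lnot (\lnot a \land a): β-rule — branch into \lnot \lnot a  //  \lnot a.
              branch 1.1.2.1 (add \lnot \lnot a):
                ○ open, literals {a=T, c=F}.
              branch 1.1.2.2 (add \lnot a):
                ○ open, literals {a=F, c=F}.
      branch 1.2 (add ((\lnot c \leftrightarrow a) \lor (c \land b))):
        ((\lnot c \leftrightarrow a) \lor (c \land b)): β-rule — branch into (\lnot c \leftrightarrow a)  //  (c \land b).
          branch 1.2.1 (add (\lnot c \leftrightarrow a)):
            (\lnot c \leftrightarrow a): β-rule — branch into \lnot c, a  //  \lnot \lnot c, \lnot a.
              branch 1.2.1.1 (add \lnot c, a):
                ○ open, literals {a=T, c=F}.
              branch 1.2.1.2 (add \lnot \lnot c, \lnot a):
                × closes — contains both c and \lnot c.
          branch 1.2.2 (add (c \land b)):
            (c \land b): α-rule — add c, b.
            × closes — contains both c and \lnot c.
  branch 2 (add c):
    ((c \land (c \lor (\lnot a \land a))) \to ((\lnot c \leftrightarrow a) \lor (c \land b))): β-rule — branch into \lnot (c \land (c \lor (\lnot a \land a)))  //  ((\lnot c \leftrightarrow a) \lor (c \land b)).
      branch 2.1 (add \lnot (c \land (c \lor (\lnot a \land a)))):
        \lnot (c \land (c \lor (\lnot a \land a))): β-rule — branch into \lnot c  //  \lnot (c \lor (\lnot a \land a)).
          branch 2.1.1 (add \lnot c):
            × closes — contains both c and \lnot c.
          branch 2.1.2 (add \lnot (c \lor (\lnot a \land a))):
            \lnot (c \lor (\lnot a \land a)): α-rule — add \lnot c, \lnot (\lnot a \land a).
            × closes — contains both c and \lnot c.
      branch 2.2 (add ((\lnot c \leftrightarrow a) \lor (c \land b))):
        ((\lnot c \leftrightarrow a) \lor (c \land b)): β-rule — branch into (\lnot c \leftrightarrow a)  //  (c \land b).
          branch 2.2.1 (add (\lnot c \leftrightarrow a)):
            (\lnot c \leftrightarrow a): β-rule — branch into \lnot c, a  //  \lnot \lnot c, \lnot a.
              branch 2.2.1.1 (add \lnot c, a):
                × closes — contains both c and \lnot c.
              branch 2.2.1.2 (add \lnot \lnot c, \lnot a):
                ○ open, literals {a=F, c=T}.
          branch 2.2.2 (add (c \land b)):
            (c \land b): α-rule — add c, b.
            ○ open, literals {b=T, c=T}.
5 branches closed, 6 open.
Each open branch fixes some atoms; the unmentioned ones are free. Counting distinct full assignments: branch {c=F} (a, b) contributes 4 new; branch {a=T, c=F} (b) contributes 0 new; branch {a=F, c=F} (b) contributes 0 new; branch {a=T, c=F} (b) contributes 0 new; branch {a=F, c=T} (b) contributes 2 new; branch {b=T, c=T} (a) contributes 1 new. Total: 7.

7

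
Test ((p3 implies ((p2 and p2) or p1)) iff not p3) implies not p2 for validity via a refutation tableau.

Not valid

Assume the negation and expand:
Initial set: {not (((p3 implies ((p2 and p2) or p1)) iff not p3) implies not p2)}.
not (((p3 implies ((p2 and p2) or p1)) iff not p3) implies not p2): α-rule — add ((p3 implies ((p2 and p2) or p1)) iff not p3), not not p2.
((p3 implies ((p2 and p2) or p1)) iff not p3): β-rule — branch into (p3 implies ((p2 and p2) or p1)), not p3  //  not (p3 implies ((p2 and p2) or p1)), not not p3.
  branch 1 (add (p3 implies ((p2 and p2) or p1)), not p3):
    (p3 implies ((p2 and p2) or p1)): β-rule — branch into not p3  //  ((p2 and p2) or p1).
      branch 1.1 (add not p3):
        ○ open, literals {p2=T, p3=F}.
      branch 1.2 (add ((p2 and p2) or p1)):
        ((p2 and p2) or p1): β-rule — branch into (p2 and p2)  //  p1.
          branch 1.2.1 (add (p2 and p2)):
            (p2 and p2): α-rule — add p2, p2.
            ○ open, literals {p2=T, p3=F}.
          branch 1.2.2 (add p1):
            ○ open, literals {p1=T, p2=T, p3=F}.
  branch 2 (add not (p3 implies ((p2 and p2) or p1)), not not p3):
    not (p3 implies ((p2 and p2) or p1)): α-rule — add p3, not ((p2 and p2) or p1).
    not ((p2 and p2) or p1): α-rule — add not (p2 and p2), not p1.
    not (p2 and p2): β-rule — branch into not p2  //  not p2.
      branch 2.1 (add not p2):
        × closes — contains both p2 and not p2.
      branch 2.2 (add not p2):
        × closes — contains both p2 and not p2.
2 branches closed, 3 open.
An open branch gives a countermodel: p2=T, p3=F (unmentioned atoms arbitrary); under it the original formula is false.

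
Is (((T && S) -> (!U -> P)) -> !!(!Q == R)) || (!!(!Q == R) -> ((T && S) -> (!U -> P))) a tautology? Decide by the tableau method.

Assume the negation and expand:
Initial set: {!((((T && S) -> (!U -> P)) -> !!(!Q == R)) || (!!(!Q == R) -> ((T && S) -> (!U -> P))))}.
!((((T && S) -> (!U -> P)) -> !!(!Q == R)) || (!!(!Q == R) -> ((T && S) -> (!U -> P)))): α-rule — add !(((T && S) -> (!U -> P)) -> !!(!Q == R)), !(!!(!Q == R) -> ((T && S) -> (!U -> P))).
!(((T && S) -> (!U -> P)) -> !!(!Q == R)): α-rule — add ((T && S) -> (!U -> P)), !!!(!Q == R).
!(!!(!Q == R) -> ((T && S) -> (!U -> P))): α-rule — add !!(!Q == R), !((T && S) -> (!U -> P)).
!!!(!Q == R): drop double negation, giving !(!Q == R).
!!(!Q == R): drop double negation, giving (!Q == R).
!((T && S) -> (!U -> P)): α-rule — add (T && S), !(!U -> P).
(T && S): α-rule — add T, S.
!(!U -> P): α-rule — add !U, !P.
((T && S) -> (!U -> P)): β-rule — branch into !(T && S)  //  (!U -> P).
  branch 1 (add !(T && S)):
    !(!Q == R): β-rule — branch into !Q, !R  //  !!Q, R.
      branch 1.1 (add !Q, !R):
        (!Q == R): β-rule — branch into !Q, R  //  !!Q, !R.
          branch 1.1.1 (add !Q, R):
            × closes — contains both R and !R.
          branch 1.1.2 (add !!Q, !R):
            × closes — contains both Q and !Q.
      branch 1.2 (add !!Q, R):
        (!Q == R): β-rule — branch into !Q, R  //  !!Q, !R.
          branch 1.2.1 (add !Q, R):
            × closes — contains both Q and !Q.
          branch 1.2.2 (add !!Q, !R):
            × closes — contains both R and !R.
  branch 2 (add (!U -> P)):
    !(!Q == R): β-rule — branch into !Q, !R  //  !!Q, R.
      branch 2.1 (add !Q, !R):
        (!Q == R): β-rule — branch into !Q, R  //  !!Q, !R.
          branch 2.1.1 (add !Q, R):
            × closes — contains both R and !R.
          branch 2.1.2 (add !!Q, !R):
            × closes — contains both Q and !Q.
      branch 2.2 (add !!Q, R):
        (!Q == R): β-rule — branch into !Q, R  //  !!Q, !R.
          branch 2.2.1 (add !Q, R):
            × closes — contains both Q and !Q.
          branch 2.2.2 (add !!Q, !R):
            × closes — contains both R and !R.
All 8 branches close.
Every branch closed, so the negation is unsatisfiable and the formula is valid.

Valid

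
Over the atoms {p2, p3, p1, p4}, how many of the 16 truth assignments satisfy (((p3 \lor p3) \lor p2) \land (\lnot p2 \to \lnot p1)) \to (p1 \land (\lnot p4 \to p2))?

10

Initial set: {((((p3 \lor p3) \lor p2) \land (\lnot p2 \to \lnot p1)) \to (p1 \land (\lnot p4 \to p2)))}.
((((p3 \lor p3) \lor p2) \land (\lnot p2 \to \lnot p1)) \to (p1 \land (\lnot p4 \to p2))): β-rule — branch into \lnot (((p3 \lor p3) \lor p2) \land (\lnot p2 \to \lnot p1))  //  (p1 \land (\lnot p4 \to p2)).
  branch 1 (add \lnot (((p3 \lor p3) \lor p2) \land (\lnot p2 \to \lnot p1))):
    \lnot (((p3 \lor p3) \lor p2) \land (\lnot p2 \to \lnot p1)): β-rule — branch into \lnot ((p3 \lor p3) \lor p2)  //  \lnot (\lnot p2 \to \lnot p1).
      branch 1.1 (add \lnot ((p3 \lor p3) \lor p2)):
        \lnot ((p3 \lor p3) \lor p2): α-rule — add \lnot (p3 \lor p3), \lnot p2.
        \lnot (p3 \lor p3): α-rule — add \lnot p3, \lnot p3.
        ○ open, literals {p2=false, p3=false}.
      branch 1.2 (add \lnot (\lnot p2 \to \lnot p1)):
        \lnot (\lnot p2 \to \lnot p1): α-rule — add \lnot p2, \lnot \lnot p1.
        ○ open, literals {p1=true, p2=false}.
  branch 2 (add (p1 \land (\lnot p4 \to p2))):
    (p1 \land (\lnot p4 \to p2)): α-rule — add p1, (\lnot p4 \to p2).
    (\lnot p4 \to p2): β-rule — branch into \lnot \lnot p4  //  p2.
      branch 2.1 (add \lnot \lnot p4):
        ○ open, literals {p1=true, p4=true}.
      branch 2.2 (add p2):
        ○ open, literals {p1=true, p2=true}.
0 branches closed, 4 open.
Each open branch fixes some atoms; the unmentioned ones are free. Counting distinct full assignments: branch {p2=false, p3=false} (p1, p4) contributes 4 new; branch {p1=true, p2=false} (p3, p4) contributes 2 new; branch {p1=true, p4=true} (p2, p3) contributes 2 new; branch {p1=true, p2=true} (p3, p4) contributes 2 new. Total: 10.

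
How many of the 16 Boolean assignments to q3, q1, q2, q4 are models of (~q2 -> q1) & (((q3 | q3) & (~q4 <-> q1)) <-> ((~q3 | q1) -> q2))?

5

Initial set: {T ((~q2 -> q1) & (((q3 | q3) & (~q4 <-> q1)) <-> ((~q3 | q1) -> q2)))}.
T ((~q2 -> q1) & (((q3 | q3) & (~q4 <-> q1)) <-> ((~q3 | q1) -> q2))): α-rule — add T (~q2 -> q1), T (((q3 | q3) & (~q4 <-> q1)) <-> ((~q3 | q1) -> q2)).
T (~q2 -> q1): β-rule — branch into F ~q2  //  T q1.
  branch 1 (add F ~q2):
    T (((q3 | q3) & (~q4 <-> q1)) <-> ((~q3 | q1) -> q2)): β-rule — branch into T ((q3 | q3) & (~q4 <-> q1)), T ((~q3 | q1) -> q2)  //  F ((q3 | q3) & (~q4 <-> q1)), F ((~q3 | q1) -> q2).
      branch 1.1 (add T ((q3 | q3) & (~q4 <-> q1)), T ((~q3 | q1) -> q2)):
        T ((q3 | q3) & (~q4 <-> q1)): α-rule — add T (q3 | q3), T (~q4 <-> q1).
        T ((~q3 | q1) -> q2): β-rule — branch into F (~q3 | q1)  //  T q2.
          branch 1.1.1 (add F (~q3 | q1)):
            F (~q3 | q1): α-rule — add F ~q3, F q1.
            T (q3 | q3): β-rule — branch into T q3  //  T q3.
              branch 1.1.1.1 (add T q3):
                T (~q4 <-> q1): β-rule — branch into T ~q4, T q1  //  F ~q4, F q1.
                  branch 1.1.1.1.1 (add T ~q4, T q1):
                    × closes — contains both q1 and ~q1.
                  branch 1.1.1.1.2 (add F ~q4, F q1):
                    ○ open, literals {q1=false, q2=true, q3=true, q4=true}.
              branch 1.1.1.2 (add T q3):
                T (~q4 <-> q1): β-rule — branch into T ~q4, T q1  //  F ~q4, F q1.
                  branch 1.1.1.2.1 (add T ~q4, T q1):
                    × closes — contains both q1 and ~q1.
                  branch 1.1.1.2.2 (add F ~q4, F q1):
                    ○ open, literals {q1=false, q2=true, q3=true, q4=true}.
          branch 1.1.2 (add T q2):
            T (q3 | q3): β-rule — branch into T q3  //  T q3.
              branch 1.1.2.1 (add T q3):
                T (~q4 <-> q1): β-rule — branch into T ~q4, T q1  //  F ~q4, F q1.
                  branch 1.1.2.1.1 (add T ~q4, T q1):
                    ○ open, literals {q1=true, q2=true, q3=true, q4=false}.
                  branch 1.1.2.1.2 (add F ~q4, F q1):
                    ○ open, literals {q1=false, q2=true, q3=true, q4=true}.
              branch 1.1.2.2 (add T q3):
                T (~q4 <-> q1): β-rule — branch into T ~q4, T q1  //  F ~q4, F q1.
                  branch 1.1.2.2.1 (add T ~q4, T q1):
                    ○ open, literals {q1=true, q2=true, q3=true, q4=false}.
                  branch 1.1.2.2.2 (add F ~q4, F q1):
                    ○ open, literals {q1=false, q2=true, q3=true, q4=true}.
      branch 1.2 (add F ((q3 | q3) & (~q4 <-> q1)), F ((~q3 | q1) -> q2)):
        F ((~q3 | q1) -> q2): α-rule — add T (~q3 | q1), F q2.
        × closes — contains both q2 and ~q2.
  branch 2 (add T q1):
    T (((q3 | q3) & (~q4 <-> q1)) <-> ((~q3 | q1) -> q2)): β-rule — branch into T ((q3 | q3) & (~q4 <-> q1)), T ((~q3 | q1) -> q2)  //  F ((q3 | q3) & (~q4 <-> q1)), F ((~q3 | q1) -> q2).
      branch 2.1 (add T ((q3 | q3) & (~q4 <-> q1)), T ((~q3 | q1) -> q2)):
        T ((q3 | q3) & (~q4 <-> q1)): α-rule — add T (q3 | q3), T (~q4 <-> q1).
        T ((~q3 | q1) -> q2): β-rule — branch into F (~q3 | q1)  //  T q2.
          branch 2.1.1 (add F (~q3 | q1)):
            F (~q3 | q1): α-rule — add F ~q3, F q1.
            × closes — contains both q1 and ~q1.
          branch 2.1.2 (add T q2):
            T (q3 | q3): β-rule — branch into T q3  //  T q3.
              branch 2.1.2.1 (add T q3):
                T (~q4 <-> q1): β-rule — branch into T ~q4, T q1  //  F ~q4, F q1.
                  branch 2.1.2.1.1 (add T ~q4, T q1):
                    ○ open, literals {q1=true, q2=true, q3=true, q4=false}.
                  branch 2.1.2.1.2 (add F ~q4, F q1):
                    × closes — contains both q1 and ~q1.
              branch 2.1.2.2 (add T q3):
                T (~q4 <-> q1): β-rule — branch into T ~q4, T q1  //  F ~q4, F q1.
                  branch 2.1.2.2.1 (add T ~q4, T q1):
                    ○ open, literals {q1=true, q2=true, q3=true, q4=false}.
                  branch 2.1.2.2.2 (add F ~q4, F q1):
                    × closes — contains both q1 and ~q1.
      branch 2.2 (add F ((q3 | q3) & (~q4 <-> q1)), F ((~q3 | q1) -> q2)):
        F ((~q3 | q1) -> q2): α-rule — add T (~q3 | q1), F q2.
        F ((q3 | q3) & (~q4 <-> q1)): β-rule — branch into F (q3 | q3)  //  F (~q4 <-> q1).
          branch 2.2.1 (add F (q3 | q3)):
            F (q3 | q3): α-rule — add F q3, F q3.
            T (~q3 | q1): β-rule — branch into T ~q3  //  T q1.
              branch 2.2.1.1 (add T ~q3):
                ○ open, literals {q1=true, q2=false, q3=false}.
              branch 2.2.1.2 (add T q1):
                ○ open, literals {q1=true, q2=false, q3=false}.
          branch 2.2.2 (add F (~q4 <-> q1)):
            T (~q3 | q1): β-rule — branch into T ~q3  //  T q1.
              branch 2.2.2.1 (add T ~q3):
                F (~q4 <-> q1): β-rule — branch into T ~q4, F q1  //  F ~q4, T q1.
                  branch 2.2.2.1.1 (add T ~q4, F q1):
                    × closes — contains both q1 and ~q1.
                  branch 2.2.2.1.2 (add F ~q4, T q1):
                    ○ open, literals {q1=true, q2=false, q3=false, q4=true}.
              branch 2.2.2.2 (add T q1):
                F (~q4 <-> q1): β-rule — branch into T ~q4, F q1  //  F ~q4, T q1.
                  branch 2.2.2.2.1 (add T ~q4, F q1):
                    × closes — contains both q1 and ~q1.
                  branch 2.2.2.2.2 (add F ~q4, T q1):
                    ○ open, literals {q1=true, q2=false, q4=true}.
8 branches closed, 12 open.
Each open branch fixes some atoms; the unmentioned ones are free. Counting distinct full assignments: branch {q1=false, q2=true, q3=true, q4=true} (none free) contributes 1 new; branch {q1=false, q2=true, q3=true, q4=true} (none free) contributes 0 new; branch {q1=true, q2=true, q3=true, q4=false} (none free) contributes 1 new; branch {q1=false, q2=true, q3=true, q4=true} (none free) contributes 0 new; branch {q1=true, q2=true, q3=true, q4=false} (none free) contributes 0 new; branch {q1=false, q2=true, q3=true, q4=true} (none free) contributes 0 new; branch {q1=true, q2=true, q3=true, q4=false} (none free) contributes 0 new; branch {q1=true, q2=true, q3=true, q4=false} (none free) contributes 0 new; branch {q1=true, q2=false, q3=false} (q4) contributes 2 new; branch {q1=true, q2=false, q3=false} (q4) contributes 0 new; branch {q1=true, q2=false, q3=false, q4=true} (none free) contributes 0 new; branch {q1=true, q2=false, q4=true} (q3) contributes 1 new. Total: 5.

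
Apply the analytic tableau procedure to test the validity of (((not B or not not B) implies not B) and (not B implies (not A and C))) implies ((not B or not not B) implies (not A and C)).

Assume the negation and expand:
Initial set: {F ((((not B or not not B) implies not B) and (not B implies (not A and C))) implies ((not B or not not B) implies (not A and C)))}.
F ((((not B or not not B) implies not B) and (not B implies (not A and C))) implies ((not B or not not B) implies (not A and C))): α-rule — add T (((not B or not not B) implies not B) and (not B implies (not A and C))), F ((not B or not not B) implies (not A and C)).
T (((not B or not not B) implies not B) and (not B implies (not A and C))): α-rule — add T ((not B or not not B) implies not B), T (not B implies (not A and C)).
F ((not B or not not B) implies (not A and C)): α-rule — add T (not B or not not B), F (not A and C).
T ((not B or not not B) implies not B): β-rule — branch into F (not B or not not B)  //  T not B.
  branch 1 (add F (not B or not not B)):
    F (not B or not not B): α-rule — add F not B, F not not B.
    F not not B: drop double negation, giving F B.
    × closes — contains both B and not B.
  branch 2 (add T not B):
    T (not B implies (not A and C)): β-rule — branch into F not B  //  T (not A and C).
      branch 2.1 (add F not B):
        × closes — contains both B and not B.
      branch 2.2 (add T (not A and C)):
        T (not A and C): α-rule — add T not A, T C.
        T (not B or not not B): β-rule — branch into T not B  //  T not not B.
          branch 2.2.1 (add T not B):
            F (not A and C): β-rule — branch into F not A  //  F C.
              branch 2.2.1.1 (add F not A):
                × closes — contains both A and not A.
              branch 2.2.1.2 (add F C):
                × closes — contains both C and not C.
          branch 2.2.2 (add T not not B):
            T not not B: drop double negation, giving T B.
            × closes — contains both B and not B.
All 5 branches close.
Every branch closed, so the negation is unsatisfiable and the formula is valid.

Valid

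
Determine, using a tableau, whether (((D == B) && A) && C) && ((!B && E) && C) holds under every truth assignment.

Assume the negation and expand:
Initial set: {!((((D == B) && A) && C) && ((!B && E) && C))}.
!((((D == B) && A) && C) && ((!B && E) && C)): β-rule — branch into !(((D == B) && A) && C)  //  !((!B && E) && C).
  branch 1 (add !(((D == B) && A) && C)):
    !(((D == B) && A) && C): β-rule — branch into !((D == B) && A)  //  !C.
      branch 1.1 (add !((D == B) && A)):
        !((D == B) && A): β-rule — branch into !(D == B)  //  !A.
          branch 1.1.1 (add !(D == B)):
            !(D == B): β-rule — branch into D, !B  //  !D, B.
              branch 1.1.1.1 (add D, !B):
                ○ open, literals {B=F, D=T}.
              branch 1.1.1.2 (add !D, B):
                ○ open, literals {B=T, D=F}.
          branch 1.1.2 (add !A):
            ○ open, literals {A=F}.
      branch 1.2 (add !C):
        ○ open, literals {C=F}.
  branch 2 (add !((!B && E) && C)):
    !((!B && E) && C): β-rule — branch into !(!B && E)  //  !C.
      branch 2.1 (add !(!B && E)):
        !(!B && E): β-rule — branch into !!B  //  !E.
          branch 2.1.1 (add !!B):
            ○ open, literals {B=T}.
          branch 2.1.2 (add !E):
            ○ open, literals {E=F}.
      branch 2.2 (add !C):
        ○ open, literals {C=F}.
0 branches closed, 7 open.
An open branch gives a countermodel: B=F, D=T (unmentioned atoms arbitrary); under it the original formula is false.

Not valid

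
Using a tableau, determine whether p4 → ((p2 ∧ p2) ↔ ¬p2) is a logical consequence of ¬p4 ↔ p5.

Initial set: {(¬p4 ↔ p5); ¬(p4 → ((p2 ∧ p2) ↔ ¬p2))}.
¬(p4 → ((p2 ∧ p2) ↔ ¬p2)): α-rule — add p4, ¬((p2 ∧ p2) ↔ ¬p2).
(¬p4 ↔ p5): β-rule — branch into ¬p4, p5  //  ¬¬p4, ¬p5.
  branch 1 (add ¬p4, p5):
    × closes — contains both p4 and ¬p4.
  branch 2 (add ¬¬p4, ¬p5):
    ¬((p2 ∧ p2) ↔ ¬p2): β-rule — branch into (p2 ∧ p2), ¬¬p2  //  ¬(p2 ∧ p2), ¬p2.
      branch 2.1 (add (p2 ∧ p2), ¬¬p2):
        (p2 ∧ p2): α-rule — add p2, p2.
        ○ open, literals {p2=true, p4=true, p5=false}.
      branch 2.2 (add ¬(p2 ∧ p2), ¬p2):
        ¬(p2 ∧ p2): β-rule — branch into ¬p2  //  ¬p2.
          branch 2.2.1 (add ¬p2):
            ○ open, literals {p2=false, p4=true, p5=false}.
          branch 2.2.2 (add ¬p2):
            ○ open, literals {p2=false, p4=true, p5=false}.
1 branch closed, 3 open.
An open branch gives a countermodel: p2=true, p4=true, p5=false (unmentioned atoms arbitrary); the premises hold there but the conclusion fails.

No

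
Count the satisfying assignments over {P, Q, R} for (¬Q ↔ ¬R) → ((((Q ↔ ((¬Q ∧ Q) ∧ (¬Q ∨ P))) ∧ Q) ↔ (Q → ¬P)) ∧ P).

5

Initial set: {((¬Q ↔ ¬R) → ((((Q ↔ ((¬Q ∧ Q) ∧ (¬Q ∨ P))) ∧ Q) ↔ (Q → ¬P)) ∧ P))}.
((¬Q ↔ ¬R) → ((((Q ↔ ((¬Q ∧ Q) ∧ (¬Q ∨ P))) ∧ Q) ↔ (Q → ¬P)) ∧ P)): β-rule — branch into ¬(¬Q ↔ ¬R)  //  ((((Q ↔ ((¬Q ∧ Q) ∧ (¬Q ∨ P))) ∧ Q) ↔ (Q → ¬P)) ∧ P).
  branch 1 (add ¬(¬Q ↔ ¬R)):
    ¬(¬Q ↔ ¬R): β-rule — branch into ¬Q, ¬¬R  //  ¬¬Q, ¬R.
      branch 1.1 (add ¬Q, ¬¬R):
        ○ open, literals {Q=0, R=1}.
      branch 1.2 (add ¬¬Q, ¬R):
        ○ open, literals {Q=1, R=0}.
  branch 2 (add ((((Q ↔ ((¬Q ∧ Q) ∧ (¬Q ∨ P))) ∧ Q) ↔ (Q → ¬P)) ∧ P)):
    ((((Q ↔ ((¬Q ∧ Q) ∧ (¬Q ∨ P))) ∧ Q) ↔ (Q → ¬P)) ∧ P): α-rule — add (((Q ↔ ((¬Q ∧ Q) ∧ (¬Q ∨ P))) ∧ Q) ↔ (Q → ¬P)), P.
    (((Q ↔ ((¬Q ∧ Q) ∧ (¬Q ∨ P))) ∧ Q) ↔ (Q → ¬P)): β-rule — branch into ((Q ↔ ((¬Q ∧ Q) ∧ (¬Q ∨ P))) ∧ Q), (Q → ¬P)  //  ¬((Q ↔ ((¬Q ∧ Q) ∧ (¬Q ∨ P))) ∧ Q), ¬(Q → ¬P).
      branch 2.1 (add ((Q ↔ ((¬Q ∧ Q) ∧ (¬Q ∨ P))) ∧ Q), (Q → ¬P)):
        ((Q ↔ ((¬Q ∧ Q) ∧ (¬Q ∨ P))) ∧ Q): α-rule — add (Q ↔ ((¬Q ∧ Q) ∧ (¬Q ∨ P))), Q.
        (Q → ¬P): β-rule — branch into ¬Q  //  ¬P.
          branch 2.1.1 (add ¬Q):
            × closes — contains both Q and ¬Q.
          branch 2.1.2 (add ¬P):
            × closes — contains both P and ¬P.
      branch 2.2 (add ¬((Q ↔ ((¬Q ∧ Q) ∧ (¬Q ∨ P))) ∧ Q), ¬(Q → ¬P)):
        ¬(Q → ¬P): α-rule — add Q, ¬¬P.
        ¬((Q ↔ ((¬Q ∧ Q) ∧ (¬Q ∨ P))) ∧ Q): β-rule — branch into ¬(Q ↔ ((¬Q ∧ Q) ∧ (¬Q ∨ P)))  //  ¬Q.
          branch 2.2.1 (add ¬(Q ↔ ((¬Q ∧ Q) ∧ (¬Q ∨ P)))):
            ¬(Q ↔ ((¬Q ∧ Q) ∧ (¬Q ∨ P))): β-rule — branch into Q, ¬((¬Q ∧ Q) ∧ (¬Q ∨ P))  //  ¬Q, ((¬Q ∧ Q) ∧ (¬Q ∨ P)).
              branch 2.2.1.1 (add Q, ¬((¬Q ∧ Q) ∧ (¬Q ∨ P))):
                ¬((¬Q ∧ Q) ∧ (¬Q ∨ P)): β-rule — branch into ¬(¬Q ∧ Q)  //  ¬(¬Q ∨ P).
                  branch 2.2.1.1.1 (add ¬(¬Q ∧ Q)):
                    ¬(¬Q ∧ Q): β-rule — branch into ¬¬Q  //  ¬Q.
                      branch 2.2.1.1.1.1 (add ¬¬Q):
                        ○ open, literals {P=1, Q=1}.
                      branch 2.2.1.1.1.2 (add ¬Q):
                        × closes — contains both Q and ¬Q.
                  branch 2.2.1.1.2 (add ¬(¬Q ∨ P)):
                    ¬(¬Q ∨ P): α-rule — add ¬¬Q, ¬P.
                    × closes — contains both P and ¬P.
              branch 2.2.1.2 (add ¬Q, ((¬Q ∧ Q) ∧ (¬Q ∨ P))):
                × closes — contains both Q and ¬Q.
          branch 2.2.2 (add ¬Q):
            × closes — contains both Q and ¬Q.
6 branches closed, 3 open.
Each open branch fixes some atoms; the unmentioned ones are free. Counting distinct full assignments: branch {Q=0, R=1} (P) contributes 2 new; branch {Q=1, R=0} (P) contributes 2 new; branch {P=1, Q=1} (R) contributes 1 new. Total: 5.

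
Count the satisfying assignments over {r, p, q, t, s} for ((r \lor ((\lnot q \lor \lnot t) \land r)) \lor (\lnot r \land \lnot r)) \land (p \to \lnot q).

Initial set: {(((r \lor ((\lnot q \lor \lnot t) \land r)) \lor (\lnot r \land \lnot r)) \land (p \to \lnot q))}.
(((r \lor ((\lnot q \lor \lnot t) \land r)) \lor (\lnot r \land \lnot r)) \land (p \to \lnot q)): α-rule — add ((r \lor ((\lnot q \lor \lnot t) \land r)) \lor (\lnot r \land \lnot r)), (p \to \lnot q).
((r \lor ((\lnot q \lor \lnot t) \land r)) \lor (\lnot r \land \lnot r)): β-rule — branch into (r \lor ((\lnot q \lor \lnot t) \land r))  //  (\lnot r \land \lnot r).
  branch 1 (add (r \lor ((\lnot q \lor \lnot t) \land r))):
    (p \to \lnot q): β-rule — branch into \lnot p  //  \lnot q.
      branch 1.1 (add \lnot p):
        (r \lor ((\lnot q \lor \lnot t) \land r)): β-rule — branch into r  //  ((\lnot q \lor \lnot t) \land r).
          branch 1.1.1 (add r):
            ○ open, literals {p=0, r=1}.
          branch 1.1.2 (add ((\lnot q \lor \lnot t) \land r)):
            ((\lnot q \lor \lnot t) \land r): α-rule — add (\lnot q \lor \lnot t), r.
            (\lnot q \lor \lnot t): β-rule — branch into \lnot q  //  \lnot t.
              branch 1.1.2.1 (add \lnot q):
                ○ open, literals {p=0, q=0, r=1}.
              branch 1.1.2.2 (add \lnot t):
                ○ open, literals {p=0, r=1, t=0}.
      branch 1.2 (add \lnot q):
        (r \lor ((\lnot q \lor \lnot t) \land r)): β-rule — branch into r  //  ((\lnot q \lor \lnot t) \land r).
          branch 1.2.1 (add r):
            ○ open, literals {q=0, r=1}.
          branch 1.2.2 (add ((\lnot q \lor \lnot t) \land r)):
            ((\lnot q \lor \lnot t) \land r): α-rule — add (\lnot q \lor \lnot t), r.
            (\lnot q \lor \lnot t): β-rule — branch into \lnot q  //  \lnot t.
              branch 1.2.2.1 (add \lnot q):
                ○ open, literals {q=0, r=1}.
              branch 1.2.2.2 (add \lnot t):
                ○ open, literals {q=0, r=1, t=0}.
  branch 2 (add (\lnot r \land \lnot r)):
    (\lnot r \land \lnot r): α-rule — add \lnot r, \lnot r.
    (p \to \lnot q): β-rule — branch into \lnot p  //  \lnot q.
      branch 2.1 (add \lnot p):
        ○ open, literals {p=0, r=0}.
      branch 2.2 (add \lnot q):
        ○ open, literals {q=0, r=0}.
0 branches closed, 8 open.
Each open branch fixes some atoms; the unmentioned ones are free. Counting distinct full assignments: branch {p=0, r=1} (q, t, s) contributes 8 new; branch {p=0, q=0, r=1} (t, s) contributes 0 new; branch {p=0, r=1, t=0} (q, s) contributes 0 new; branch {q=0, r=1} (p, t, s) contributes 4 new; branch {q=0, r=1} (p, t, s) contributes 0 new; branch {q=0, r=1, t=0} (p, s) contributes 0 new; branch {p=0, r=0} (q, t, s) contributes 8 new; branch {q=0, r=0} (p, t, s) contributes 4 new. Total: 24.

24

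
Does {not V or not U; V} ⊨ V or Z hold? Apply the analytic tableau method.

Initial set: {T (not V or not U); T V; F (V or Z)}.
F (V or Z): α-rule — add F V, F Z.
× closes — contains both V and not V.
All 1 branch closes.
Every branch closed, so the premises entail the conclusion.

Yes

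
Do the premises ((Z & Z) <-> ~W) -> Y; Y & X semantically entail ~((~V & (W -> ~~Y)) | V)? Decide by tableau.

No

Initial set: {(((Z & Z) <-> ~W) -> Y); (Y & X); ~~((~V & (W -> ~~Y)) | V)}.
(Y & X): α-rule — add Y, X.
(((Z & Z) <-> ~W) -> Y): β-rule — branch into ~((Z & Z) <-> ~W)  //  Y.
  branch 1 (add ~((Z & Z) <-> ~W)):
    ~~((~V & (W -> ~~Y)) | V): β-rule — branch into (~V & (W -> ~~Y))  //  V.
      branch 1.1 (add (~V & (W -> ~~Y))):
        (~V & (W -> ~~Y)): α-rule — add ~V, (W -> ~~Y).
        ~((Z & Z) <-> ~W): β-rule — branch into (Z & Z), ~~W  //  ~(Z & Z), ~W.
          branch 1.1.1 (add (Z & Z), ~~W):
            (Z & Z): α-rule — add Z, Z.
            (W -> ~~Y): β-rule — branch into ~W  //  ~~Y.
              branch 1.1.1.1 (add ~W):
                × closes — contains both W and ~W.
              branch 1.1.1.2 (add ~~Y):
                ~~Y: drop double negation, giving Y.
                ○ open, literals {V=false, W=true, X=true, Y=true, Z=true}.
          branch 1.1.2 (add ~(Z & Z), ~W):
            (W -> ~~Y): β-rule — branch into ~W  //  ~~Y.
              branch 1.1.2.1 (add ~W):
                ~(Z & Z): β-rule — branch into ~Z  //  ~Z.
                  branch 1.1.2.1.1 (add ~Z):
                    ○ open, literals {V=false, W=false, X=true, Y=true, Z=false}.
                  branch 1.1.2.1.2 (add ~Z):
                    ○ open, literals {V=false, W=false, X=true, Y=true, Z=false}.
              branch 1.1.2.2 (add ~~Y):
                ~~Y: drop double negation, giving Y.
                ~(Z & Z): β-rule — branch into ~Z  //  ~Z.
                  branch 1.1.2.2.1 (add ~Z):
                    ○ open, literals {V=false, W=false, X=true, Y=true, Z=false}.
                  branch 1.1.2.2.2 (add ~Z):
                    ○ open, literals {V=false, W=false, X=true, Y=true, Z=false}.
      branch 1.2 (add V):
        ~((Z & Z) <-> ~W): β-rule — branch into (Z & Z), ~~W  //  ~(Z & Z), ~W.
          branch 1.2.1 (add (Z & Z), ~~W):
            (Z & Z): α-rule — add Z, Z.
            ○ open, literals {V=true, W=true, X=true, Y=true, Z=true}.
          branch 1.2.2 (add ~(Z & Z), ~W):
            ~(Z & Z): β-rule — branch into ~Z  //  ~Z.
              branch 1.2.2.1 (add ~Z):
                ○ open, literals {V=true, W=false, X=true, Y=true, Z=false}.
              branch 1.2.2.2 (add ~Z):
                ○ open, literals {V=true, W=false, X=true, Y=true, Z=false}.
  branch 2 (add Y):
    ~~((~V & (W -> ~~Y)) | V): β-rule — branch into (~V & (W -> ~~Y))  //  V.
      branch 2.1 (add (~V & (W -> ~~Y))):
        (~V & (W -> ~~Y)): α-rule — add ~V, (W -> ~~Y).
        (W -> ~~Y): β-rule — branch into ~W  //  ~~Y.
          branch 2.1.1 (add ~W):
            ○ open, literals {V=false, W=false, X=true, Y=true}.
          branch 2.1.2 (add ~~Y):
            ~~Y: drop double negation, giving Y.
            ○ open, literals {V=false, X=true, Y=true}.
      branch 2.2 (add V):
        ○ open, literals {V=true, X=true, Y=true}.
1 branch closed, 11 open.
An open branch gives a countermodel: V=false, W=true, X=true, Y=true, Z=true (unmentioned atoms arbitrary); the premises hold there but the conclusion fails.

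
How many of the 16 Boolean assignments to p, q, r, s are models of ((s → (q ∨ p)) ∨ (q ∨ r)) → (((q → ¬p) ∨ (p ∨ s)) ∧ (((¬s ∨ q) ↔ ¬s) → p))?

11

Initial set: {(((s → (q ∨ p)) ∨ (q ∨ r)) → (((q → ¬p) ∨ (p ∨ s)) ∧ (((¬s ∨ q) ↔ ¬s) → p)))}.
(((s → (q ∨ p)) ∨ (q ∨ r)) → (((q → ¬p) ∨ (p ∨ s)) ∧ (((¬s ∨ q) ↔ ¬s) → p))): β-rule — branch into ¬((s → (q ∨ p)) ∨ (q ∨ r))  //  (((q → ¬p) ∨ (p ∨ s)) ∧ (((¬s ∨ q) ↔ ¬s) → p)).
  branch 1 (add ¬((s → (q ∨ p)) ∨ (q ∨ r))):
    ¬((s → (q ∨ p)) ∨ (q ∨ r)): α-rule — add ¬(s → (q ∨ p)), ¬(q ∨ r).
    ¬(s → (q ∨ p)): α-rule — add s, ¬(q ∨ p).
    ¬(q ∨ r): α-rule — add ¬q, ¬r.
    ¬(q ∨ p): α-rule — add ¬q, ¬p.
    ○ open, literals {p=false, q=false, r=false, s=true}.
  branch 2 (add (((q → ¬p) ∨ (p ∨ s)) ∧ (((¬s ∨ q) ↔ ¬s) → p))):
    (((q → ¬p) ∨ (p ∨ s)) ∧ (((¬s ∨ q) ↔ ¬s) → p)): α-rule — add ((q → ¬p) ∨ (p ∨ s)), (((¬s ∨ q) ↔ ¬s) → p).
    ((q → ¬p) ∨ (p ∨ s)): β-rule — branch into (q → ¬p)  //  (p ∨ s).
      branch 2.1 (add (q → ¬p)):
        (((¬s ∨ q) ↔ ¬s) → p): β-rule — branch into ¬((¬s ∨ q) ↔ ¬s)  //  p.
          branch 2.1.1 (add ¬((¬s ∨ q) ↔ ¬s)):
            (q → ¬p): β-rule — branch into ¬q  //  ¬p.
              branch 2.1.1.1 (add ¬q):
                ¬((¬s ∨ q) ↔ ¬s): β-rule — branch into (¬s ∨ q), ¬¬s  //  ¬(¬s ∨ q), ¬s.
                  branch 2.1.1.1.1 (add (¬s ∨ q), ¬¬s):
                    (¬s ∨ q): β-rule — branch into ¬s  //  q.
                      branch 2.1.1.1.1.1 (add ¬s):
                        × closes — contains both s and ¬s.
                      branch 2.1.1.1.1.2 (add q):
                        × closes — contains both q and ¬q.
                  branch 2.1.1.1.2 (add ¬(¬s ∨ q), ¬s):
                    ¬(¬s ∨ q): α-rule — add ¬¬s, ¬q.
                    × closes — contains both s and ¬s.
              branch 2.1.1.2 (add ¬p):
                ¬((¬s ∨ q) ↔ ¬s): β-rule — branch into (¬s ∨ q), ¬¬s  //  ¬(¬s ∨ q), ¬s.
                  branch 2.1.1.2.1 (add (¬s ∨ q), ¬¬s):
                    (¬s ∨ q): β-rule — branch into ¬s  //  q.
                      branch 2.1.1.2.1.1 (add ¬s):
                        × closes — contains both s and ¬s.
                      branch 2.1.1.2.1.2 (add q):
                        ○ open, literals {p=false, q=true, s=true}.
                  branch 2.1.1.2.2 (add ¬(¬s ∨ q), ¬s):
                    ¬(¬s ∨ q): α-rule — add ¬¬s, ¬q.
                    × closes — contains both s and ¬s.
          branch 2.1.2 (add p):
            (q → ¬p): β-rule — branch into ¬q  //  ¬p.
              branch 2.1.2.1 (add ¬q):
                ○ open, literals {p=true, q=false}.
              branch 2.1.2.2 (add ¬p):
                × closes — contains both p and ¬p.
      branch 2.2 (add (p ∨ s)):
        (((¬s ∨ q) ↔ ¬s) → p): β-rule — branch into ¬((¬s ∨ q) ↔ ¬s)  //  p.
          branch 2.2.1 (add ¬((¬s ∨ q) ↔ ¬s)):
            (p ∨ s): β-rule — branch into p  //  s.
              branch 2.2.1.1 (add p):
                ¬((¬s ∨ q) ↔ ¬s): β-rule — branch into (¬s ∨ q), ¬¬s  //  ¬(¬s ∨ q), ¬s.
                  branch 2.2.1.1.1 (add (¬s ∨ q), ¬¬s):
                    (¬s ∨ q): β-rule — branch into ¬s  //  q.
                      branch 2.2.1.1.1.1 (add ¬s):
                        × closes — contains both s and ¬s.
                      branch 2.2.1.1.1.2 (add q):
                        ○ open, literals {p=true, q=true, s=true}.
                  branch 2.2.1.1.2 (add ¬(¬s ∨ q), ¬s):
                    ¬(¬s ∨ q): α-rule — add ¬¬s, ¬q.
                    × closes — contains both s and ¬s.
              branch 2.2.1.2 (add s):
                ¬((¬s ∨ q) ↔ ¬s): β-rule — branch into (¬s ∨ q), ¬¬s  //  ¬(¬s ∨ q), ¬s.
                  branch 2.2.1.2.1 (add (¬s ∨ q), ¬¬s):
                    (¬s ∨ q): β-rule — branch into ¬s  //  q.
                      branch 2.2.1.2.1.1 (add ¬s):
                        × closes — contains both s and ¬s.
                      branch 2.2.1.2.1.2 (add q):
                        ○ open, literals {q=true, s=true}.
                  branch 2.2.1.2.2 (add ¬(¬s ∨ q), ¬s):
                    × closes — contains both s and ¬s.
          branch 2.2.2 (add p):
            (p ∨ s): β-rule — branch into p  //  s.
              branch 2.2.2.1 (add p):
                ○ open, literals {p=true}.
              branch 2.2.2.2 (add s):
                ○ open, literals {p=true, s=true}.
10 branches closed, 7 open.
Each open branch fixes some atoms; the unmentioned ones are free. Counting distinct full assignments: branch {p=false, q=false, r=false, s=true} (none free) contributes 1 new; branch {p=false, q=true, s=true} (r) contributes 2 new; branch {p=true, q=false} (r, s) contributes 4 new; branch {p=true, q=true, s=true} (r) contributes 2 new; branch {q=true, s=true} (p, r) contributes 0 new; branch {p=true} (q, r, s) contributes 2 new; branch {p=true, s=true} (q, r) contributes 0 new. Total: 11.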